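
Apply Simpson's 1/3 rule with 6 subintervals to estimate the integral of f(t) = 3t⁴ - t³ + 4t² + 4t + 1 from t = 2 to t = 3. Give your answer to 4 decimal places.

146.6836

h = (3 − 2)/6 = 0.166667.
Nodes t₀,…,t₆ = 2, 2.166667, 2.333333, 2.5, 2.666667, 2.833333, 3.
f(t) = 3t⁴ - t³ + 4t² + 4t + 1: f₀=65, f₁=84.386574, f₂=108.333333, f₃=137.5625, f₄=172.851852, f₅=215.034722, f₆=265.
(h/3)·[f₀ + 4f₁ + 2f₂ + 4f₃ + 2f₄ + 4f₅ + f₆] = 0.055556·(2640.305556) = 146.6836.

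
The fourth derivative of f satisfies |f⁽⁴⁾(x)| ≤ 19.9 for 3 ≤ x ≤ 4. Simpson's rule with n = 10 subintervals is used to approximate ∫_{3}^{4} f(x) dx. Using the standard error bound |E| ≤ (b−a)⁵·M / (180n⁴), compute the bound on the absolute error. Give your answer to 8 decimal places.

|E| ≤ (1)⁵·19.9 / (180·10⁴) = 19.9/1800000 = 0.00001106.

0.00001106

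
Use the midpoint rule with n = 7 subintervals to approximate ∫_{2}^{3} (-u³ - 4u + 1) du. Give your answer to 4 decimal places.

h = (3 − 2)/7 = 0.142857.
Midpoints m₁,…,m₇ = 2.071429, 2.214286, 2.357143, 2.5, 2.642857, 2.785714, 2.928571.
f(m₁)=-16.173834, f(m₂)=-18.713921, f(m₃)=-21.525146, f(m₄)=-24.625, f(m₅)=-28.030977, f(m₆)=-31.760569, f(m₇)=-35.831268.
h·[f(m₁) + f(m₂) + f(m₃) + f(m₄) + f(m₅) + f(m₆) + f(m₇)] = 0.142857·(-176.660714) = -25.2372.

-25.2372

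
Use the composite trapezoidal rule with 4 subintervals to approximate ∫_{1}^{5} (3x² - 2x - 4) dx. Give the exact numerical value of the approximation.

86

h = (5 − 1)/4 = 1.
Nodes x₀,…,x₄ = 1, 2, 3, 4, 5.
f(x) = 3x² - 2x - 4: f₀=-3, f₁=4, f₂=17, f₃=36, f₄=61.
(h/2)·[f₀ + 2f₁ + 2f₂ + 2f₃ + f₄] = 0.5·(172) = 86.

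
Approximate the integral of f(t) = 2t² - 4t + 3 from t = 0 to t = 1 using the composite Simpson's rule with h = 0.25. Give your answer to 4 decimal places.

h = (1 − 0)/4 = 0.25.
Nodes t₀,…,t₄ = 0, 0.25, 0.5, 0.75, 1.
f(t) = 2t² - 4t + 3: f₀=3, f₁=2.125, f₂=1.5, f₃=1.125, f₄=1.
(h/3)·[f₀ + 4f₁ + 2f₂ + 4f₃ + f₄] = 0.083333·(20) = 1.6667.

1.6667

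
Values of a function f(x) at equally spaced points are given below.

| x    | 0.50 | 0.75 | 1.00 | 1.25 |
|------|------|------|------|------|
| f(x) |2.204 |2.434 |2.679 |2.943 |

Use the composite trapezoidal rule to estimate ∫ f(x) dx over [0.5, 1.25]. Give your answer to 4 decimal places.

1.9216

h = 0.25, n = 3.
(h/2)·[y₀ + 2y₁ + 2y₂ + y₃] = 0.125·(15.373) = 1.9216.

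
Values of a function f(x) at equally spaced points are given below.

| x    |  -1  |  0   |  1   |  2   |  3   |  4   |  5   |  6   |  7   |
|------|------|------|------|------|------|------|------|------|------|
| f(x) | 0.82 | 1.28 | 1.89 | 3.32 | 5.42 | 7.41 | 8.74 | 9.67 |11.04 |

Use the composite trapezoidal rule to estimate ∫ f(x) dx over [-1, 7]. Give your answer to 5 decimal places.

43.66000

h = 1, n = 8.
(h/2)·[y₀ + 2y₁ + 2y₂ + 2y₃ + 2y₄ + 2y₅ + 2y₆ + 2y₇ + y₈] = 0.5·(87.32) = 43.66000.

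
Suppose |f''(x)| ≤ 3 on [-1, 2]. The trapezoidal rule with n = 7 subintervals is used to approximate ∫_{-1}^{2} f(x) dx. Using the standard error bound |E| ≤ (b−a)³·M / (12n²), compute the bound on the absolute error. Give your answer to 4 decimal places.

0.1378

|E| ≤ (3)³·3 / (12·7²) = 81/588 = 0.1378.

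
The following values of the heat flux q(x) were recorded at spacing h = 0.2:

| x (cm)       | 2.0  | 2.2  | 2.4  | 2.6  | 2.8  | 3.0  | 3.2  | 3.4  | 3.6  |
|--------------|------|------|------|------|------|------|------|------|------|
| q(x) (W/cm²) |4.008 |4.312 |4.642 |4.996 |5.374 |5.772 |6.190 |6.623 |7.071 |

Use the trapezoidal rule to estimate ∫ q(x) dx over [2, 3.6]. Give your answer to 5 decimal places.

8.68970

h = 0.2, n = 8.
(h/2)·[y₀ + 2y₁ + 2y₂ + 2y₃ + 2y₄ + 2y₅ + 2y₆ + 2y₇ + y₈] = 0.1·(86.897) = 8.68970.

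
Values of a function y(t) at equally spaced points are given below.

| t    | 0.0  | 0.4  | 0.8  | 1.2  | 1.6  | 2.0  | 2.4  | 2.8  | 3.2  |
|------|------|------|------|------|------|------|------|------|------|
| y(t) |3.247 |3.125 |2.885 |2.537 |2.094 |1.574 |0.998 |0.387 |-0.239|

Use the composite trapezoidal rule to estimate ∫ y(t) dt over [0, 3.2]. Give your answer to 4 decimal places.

h = 0.4, n = 8.
(h/2)·[y₀ + 2y₁ + 2y₂ + 2y₃ + 2y₄ + 2y₅ + 2y₆ + 2y₇ + y₈] = 0.2·(30.208) = 6.0416.

6.0416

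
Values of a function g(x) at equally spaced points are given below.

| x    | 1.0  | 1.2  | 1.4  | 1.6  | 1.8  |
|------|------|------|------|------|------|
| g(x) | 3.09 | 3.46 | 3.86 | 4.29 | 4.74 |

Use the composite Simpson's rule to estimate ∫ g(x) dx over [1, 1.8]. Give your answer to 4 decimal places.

3.1033

h = 0.2, n = 4.
(h/3)·[y₀ + 4y₁ + 2y₂ + 4y₃ + y₄] = 0.066667·(46.55) = 3.1033.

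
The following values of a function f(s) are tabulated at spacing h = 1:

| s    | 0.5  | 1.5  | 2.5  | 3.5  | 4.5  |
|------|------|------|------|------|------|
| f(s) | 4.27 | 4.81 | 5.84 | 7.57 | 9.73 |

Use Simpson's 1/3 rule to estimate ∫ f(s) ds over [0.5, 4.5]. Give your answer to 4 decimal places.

25.0667

h = 1, n = 4.
(h/3)·[y₀ + 4y₁ + 2y₂ + 4y₃ + y₄] = 0.333333·(75.20) = 25.0667.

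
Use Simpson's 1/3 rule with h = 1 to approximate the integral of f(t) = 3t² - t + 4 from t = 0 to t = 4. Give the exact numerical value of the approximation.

72

h = (4 − 0)/4 = 1.
Nodes t₀,…,t₄ = 0, 1, 2, 3, 4.
f(t) = 3t² - t + 4: f₀=4, f₁=6, f₂=14, f₃=28, f₄=48.
(h/3)·[f₀ + 4f₁ + 2f₂ + 4f₃ + f₄] = 0.333333·(216) = 72.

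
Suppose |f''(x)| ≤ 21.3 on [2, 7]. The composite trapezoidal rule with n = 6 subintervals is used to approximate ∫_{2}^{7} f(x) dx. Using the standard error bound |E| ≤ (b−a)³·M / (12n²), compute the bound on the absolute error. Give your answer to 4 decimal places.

|E| ≤ (5)³·21.3 / (12·6²) = 2662.5/432 = 6.1632.

6.1632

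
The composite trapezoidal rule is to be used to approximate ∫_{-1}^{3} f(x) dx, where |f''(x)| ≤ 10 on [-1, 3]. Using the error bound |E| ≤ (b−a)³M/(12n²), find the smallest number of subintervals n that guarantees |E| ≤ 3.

Need 640/(12n²) ≤ 3.
n² ≥ 640/(12·3) = 17.7778 ⇒ n ≥ 4.2164, so the smallest n is 5.

5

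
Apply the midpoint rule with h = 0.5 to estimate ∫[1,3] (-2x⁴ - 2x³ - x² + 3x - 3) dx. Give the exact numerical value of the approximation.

h = (3 − 1)/4 = 0.5.
Midpoints m₁,…,m₄ = 1.25, 1.75, 2.25, 2.75.
f(m₁)=-9.6015625, f(m₂)=-30.2890625, f(m₃)=-75.3515625, f(m₄)=-158.2890625.
h·[f(m₁) + f(m₂) + f(m₃) + f(m₄)] = 0.5·(-273.53125) = -136.765625.

-136.765625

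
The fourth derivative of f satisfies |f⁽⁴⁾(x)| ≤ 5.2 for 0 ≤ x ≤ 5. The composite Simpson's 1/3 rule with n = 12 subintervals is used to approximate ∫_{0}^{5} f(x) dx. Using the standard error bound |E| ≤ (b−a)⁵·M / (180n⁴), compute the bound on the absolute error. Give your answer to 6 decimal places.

|E| ≤ (5)⁵·5.2 / (180·12⁴) = 16250/3732480 = 0.004354.

0.004354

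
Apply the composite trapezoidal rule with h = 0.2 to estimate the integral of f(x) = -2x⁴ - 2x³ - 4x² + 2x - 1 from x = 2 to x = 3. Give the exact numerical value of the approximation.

-138.86656

h = (3 − 2)/5 = 0.2.
Nodes x₀,…,x₅ = 2, 2.2, 2.4, 2.6, 2.8, 3.
f(x) = -2x⁴ - 2x³ - 4x² + 2x - 1: f₀=-61, f₁=-84.1072, f₂=-113.2432, f₃=-149.3872, f₄=-193.5952, f₅=-247.
(h/2)·[f₀ + 2f₁ + 2f₂ + 2f₃ + 2f₄ + f₅] = 0.1·(-1388.6656) = -138.86656.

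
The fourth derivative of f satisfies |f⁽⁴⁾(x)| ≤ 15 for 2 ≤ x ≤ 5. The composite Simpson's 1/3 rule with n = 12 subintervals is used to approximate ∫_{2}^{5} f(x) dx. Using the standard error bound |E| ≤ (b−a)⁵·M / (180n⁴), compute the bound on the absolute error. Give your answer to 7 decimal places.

0.0009766

|E| ≤ (3)⁵·15 / (180·12⁴) = 3645/3732480 = 0.0009766.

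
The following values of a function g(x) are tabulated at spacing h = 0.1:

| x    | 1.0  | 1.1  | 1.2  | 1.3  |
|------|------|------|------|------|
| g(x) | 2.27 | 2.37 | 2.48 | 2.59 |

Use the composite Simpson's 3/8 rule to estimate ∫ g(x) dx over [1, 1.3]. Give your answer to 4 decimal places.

h = 0.1, n = 3.
(3h/8)·[y₀ + 3y₁ + 3y₂ + y₃] = 0.0375·(19.41) = 0.7279.

0.7279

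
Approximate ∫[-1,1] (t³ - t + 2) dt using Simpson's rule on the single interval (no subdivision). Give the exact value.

4

S = (b−a)/6 · [f(-1) + 4f(0) + f(1)] = 0.333333·[2 + 4·2 + 2] = 4.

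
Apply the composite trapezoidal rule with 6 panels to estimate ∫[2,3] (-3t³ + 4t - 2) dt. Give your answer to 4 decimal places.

-40.8542

h = (3 − 2)/6 = 0.166667.
Nodes t₀,…,t₆ = 2, 2.166667, 2.333333, 2.5, 2.666667, 2.833333, 3.
f(t) = -3t³ + 4t - 2: f₀=-18, f₁=-23.847222, f₂=-30.777778, f₃=-38.875, f₄=-48.222222, f₅=-58.902778, f₆=-71.
(h/2)·[f₀ + 2f₁ + 2f₂ + 2f₃ + 2f₄ + 2f₅ + f₆] = 0.083333·(-490.25) = -40.8542.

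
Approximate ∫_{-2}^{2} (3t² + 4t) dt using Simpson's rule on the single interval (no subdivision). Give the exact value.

16

S = (b−a)/6 · [f(-2) + 4f(0) + f(2)] = 0.666667·[4 + 4·0 + 20] = 16.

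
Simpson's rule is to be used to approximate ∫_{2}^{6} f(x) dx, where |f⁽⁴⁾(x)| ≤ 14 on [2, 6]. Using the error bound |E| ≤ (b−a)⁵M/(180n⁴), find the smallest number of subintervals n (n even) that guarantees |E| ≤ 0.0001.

Need 14336/(180n⁴) ≤ 0.0001.
n⁴ ≥ 14336/(180·0.0001) = 796444 ⇒ n ≥ 29.8737, so the smallest even n is 30. (n must be even for Simpson's rule.)

30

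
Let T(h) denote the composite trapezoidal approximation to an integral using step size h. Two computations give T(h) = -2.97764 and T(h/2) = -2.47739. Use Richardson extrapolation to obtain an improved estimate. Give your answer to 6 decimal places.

-2.310640

R = (4·T(h/2) − T(h)) / 3 = (4·(-2.47739) − (-2.97764))/3 = (-6.93192)/3 = -2.310640.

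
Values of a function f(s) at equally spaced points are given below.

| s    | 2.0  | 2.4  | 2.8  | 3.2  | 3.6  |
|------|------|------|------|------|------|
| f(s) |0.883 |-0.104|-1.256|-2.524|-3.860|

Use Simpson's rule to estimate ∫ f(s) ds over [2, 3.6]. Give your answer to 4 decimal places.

h = 0.4, n = 4.
(h/3)·[y₀ + 4y₁ + 2y₂ + 4y₃ + y₄] = 0.133333·(-16.001) = -2.1335.

-2.1335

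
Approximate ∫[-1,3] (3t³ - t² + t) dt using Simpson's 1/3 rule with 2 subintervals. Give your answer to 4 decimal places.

h = (3 − (-1))/2 = 2.
Nodes t₀,…,t₂ = -1, 1, 3.
f(t) = 3t³ - t² + t: f₀=-5, f₁=3, f₂=75.
(h/3)·[f₀ + 4f₁ + f₂] = 0.666667·(82) = 54.6667.

54.6667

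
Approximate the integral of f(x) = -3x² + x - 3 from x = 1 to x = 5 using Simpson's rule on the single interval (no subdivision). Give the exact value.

S = (b−a)/6 · [f(1) + 4f(3) + f(5)] = 0.666667·[(-5) + 4·(-27) + (-73)] = -124.

-124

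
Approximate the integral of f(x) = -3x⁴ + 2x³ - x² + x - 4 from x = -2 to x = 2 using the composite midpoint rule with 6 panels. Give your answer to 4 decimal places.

-56.0988

h = (2 − (-2))/6 = 0.666667.
Midpoints m₁,…,m₆ = -1.666667, -1, -0.333333, 0.333333, 1, 1.666667.
f(m₁)=-40.851852, f(m₂)=-11, f(m₃)=-4.555556, f(m₄)=-3.740741, f(m₅)=-5, f(m₆)=-19.
h·[f(m₁) + f(m₂) + f(m₃) + f(m₄) + f(m₅) + f(m₆)] = 0.666667·(-84.148148) = -56.0988.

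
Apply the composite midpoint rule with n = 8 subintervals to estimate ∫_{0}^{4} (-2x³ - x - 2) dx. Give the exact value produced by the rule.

h = (4 − 0)/8 = 0.5.
Midpoints m₁,…,m₈ = 0.25, 0.75, 1.25, 1.75, 2.25, 2.75, 3.25, 3.75.
f(m₁)=-2.28125, f(m₂)=-3.59375, f(m₃)=-7.15625, f(m₄)=-14.46875, f(m₅)=-27.03125, f(m₆)=-46.34375, f(m₇)=-73.90625, f(m₈)=-111.21875.
h·[f(m₁) + f(m₂) + f(m₃) + f(m₄) + f(m₅) + f(m₆) + f(m₇) + f(m₈)] = 0.5·(-286) = -143.

-143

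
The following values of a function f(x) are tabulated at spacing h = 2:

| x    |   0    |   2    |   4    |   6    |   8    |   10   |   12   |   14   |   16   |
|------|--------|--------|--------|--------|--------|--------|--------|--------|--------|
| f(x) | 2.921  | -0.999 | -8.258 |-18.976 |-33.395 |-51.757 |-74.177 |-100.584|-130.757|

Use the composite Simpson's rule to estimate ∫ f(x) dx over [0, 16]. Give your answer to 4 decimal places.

h = 2, n = 8.
(h/3)·[y₀ + 4y₁ + 2y₂ + 4y₃ + 2y₄ + 4y₅ + 2y₆ + 4y₇ + y₈] = 0.666667·(-1048.760) = -699.1733.

-699.1733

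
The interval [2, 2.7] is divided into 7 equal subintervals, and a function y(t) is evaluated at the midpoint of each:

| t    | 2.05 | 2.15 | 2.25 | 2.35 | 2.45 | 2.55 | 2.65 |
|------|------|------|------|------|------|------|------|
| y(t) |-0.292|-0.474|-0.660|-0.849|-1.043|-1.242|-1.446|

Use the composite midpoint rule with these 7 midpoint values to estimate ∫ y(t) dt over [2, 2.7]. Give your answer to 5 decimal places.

h = 0.1, n = 7.
h·[y(m₁) + y(m₂) + y(m₃) + y(m₄) + y(m₅) + y(m₆) + y(m₇)] = 0.1·(-6.006) = -0.60060.

-0.60060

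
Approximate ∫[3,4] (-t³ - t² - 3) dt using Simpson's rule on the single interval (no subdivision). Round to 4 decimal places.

-59.0833

S = (b−a)/6 · [f(3) + 4f(3.5) + f(4)] = 0.166667·[(-39) + 4·(-58.125) + (-83)] = -59.0833.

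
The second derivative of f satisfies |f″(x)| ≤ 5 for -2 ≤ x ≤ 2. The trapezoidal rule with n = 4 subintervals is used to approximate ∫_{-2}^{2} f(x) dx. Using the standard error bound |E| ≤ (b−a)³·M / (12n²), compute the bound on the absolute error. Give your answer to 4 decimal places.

1.6667

|E| ≤ (4)³·5 / (12·4²) = 320/192 = 1.6667.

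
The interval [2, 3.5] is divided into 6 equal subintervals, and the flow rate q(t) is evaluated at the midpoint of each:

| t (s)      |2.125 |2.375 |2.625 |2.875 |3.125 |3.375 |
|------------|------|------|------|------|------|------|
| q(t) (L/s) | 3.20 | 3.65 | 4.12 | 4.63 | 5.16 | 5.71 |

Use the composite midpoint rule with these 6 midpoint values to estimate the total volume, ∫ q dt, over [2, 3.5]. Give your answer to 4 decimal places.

6.6175

h = 0.25, n = 6.
h·[y(m₁) + y(m₂) + y(m₃) + y(m₄) + y(m₅) + y(m₆)] = 0.25·(26.47) = 6.6175.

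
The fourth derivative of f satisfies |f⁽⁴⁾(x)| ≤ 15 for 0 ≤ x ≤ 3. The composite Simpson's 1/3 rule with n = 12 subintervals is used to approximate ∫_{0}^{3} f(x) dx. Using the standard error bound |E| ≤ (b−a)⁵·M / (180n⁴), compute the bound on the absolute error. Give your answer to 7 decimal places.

|E| ≤ (3)⁵·15 / (180·12⁴) = 3645/3732480 = 0.0009766.

0.0009766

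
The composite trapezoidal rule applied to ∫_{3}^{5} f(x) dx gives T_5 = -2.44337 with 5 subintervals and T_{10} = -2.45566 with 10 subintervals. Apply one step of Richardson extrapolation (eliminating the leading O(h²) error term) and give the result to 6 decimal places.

R = (4·T_{10} − T_5) / 3 = (4·(-2.45566) − (-2.44337))/3 = (-7.37927)/3 = -2.459757.

-2.459757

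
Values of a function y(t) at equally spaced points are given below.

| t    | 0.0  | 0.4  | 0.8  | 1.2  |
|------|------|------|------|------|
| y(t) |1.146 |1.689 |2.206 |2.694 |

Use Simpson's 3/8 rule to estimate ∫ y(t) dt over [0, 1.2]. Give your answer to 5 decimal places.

h = 0.4, n = 3.
(3h/8)·[y₀ + 3y₁ + 3y₂ + y₃] = 0.15·(15.525) = 2.32875.

2.32875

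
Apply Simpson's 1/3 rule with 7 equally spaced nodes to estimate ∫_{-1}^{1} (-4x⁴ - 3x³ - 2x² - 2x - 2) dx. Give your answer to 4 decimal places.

-6.9465

h = (1 − (-1))/6 = 0.333333.
Nodes x₀,…,x₆ = -1, -0.666667, -0.333333, 0, 0.333333, 0.666667, 1.
f(x) = -4x⁴ - 3x³ - 2x² - 2x - 2: f₀=-3, f₁=-1.456790, f₂=-1.493827, f₃=-2, f₄=-3.049383, f₅=-5.901235, f₆=-13.
(h/3)·[f₀ + 4f₁ + 2f₂ + 4f₃ + 2f₄ + 4f₅ + f₆] = 0.111111·(-62.518519) = -6.9465.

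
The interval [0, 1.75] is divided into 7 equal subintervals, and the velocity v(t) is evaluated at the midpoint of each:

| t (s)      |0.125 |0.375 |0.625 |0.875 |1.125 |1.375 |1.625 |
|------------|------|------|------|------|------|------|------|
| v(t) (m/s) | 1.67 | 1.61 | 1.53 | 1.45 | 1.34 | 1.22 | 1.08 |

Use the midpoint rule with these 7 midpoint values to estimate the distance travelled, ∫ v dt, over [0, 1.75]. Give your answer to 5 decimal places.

h = 0.25, n = 7.
h·[y(m₁) + y(m₂) + y(m₃) + y(m₄) + y(m₅) + y(m₆) + y(m₇)] = 0.25·(9.90) = 2.47500.

2.47500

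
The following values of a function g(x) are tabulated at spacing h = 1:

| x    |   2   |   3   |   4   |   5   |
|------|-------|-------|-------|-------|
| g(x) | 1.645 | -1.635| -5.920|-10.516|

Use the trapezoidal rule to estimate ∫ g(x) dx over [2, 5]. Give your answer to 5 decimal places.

-11.99050

h = 1, n = 3.
(h/2)·[y₀ + 2y₁ + 2y₂ + y₃] = 0.5·(-23.981) = -11.99050.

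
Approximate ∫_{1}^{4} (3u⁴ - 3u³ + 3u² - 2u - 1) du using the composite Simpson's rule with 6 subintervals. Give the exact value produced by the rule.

h = (4 − 1)/6 = 0.5.
Nodes u₀,…,u₆ = 1, 1.5, 2, 2.5, 3, 3.5, 4.
f(u) = 3u⁴ - 3u³ + 3u² - 2u - 1: f₀=0, f₁=7.8125, f₂=31, f₃=83.0625, f₄=182, f₅=350.3125, f₆=615.
(h/3)·[f₀ + 4f₁ + 2f₂ + 4f₃ + 2f₄ + 4f₅ + f₆] = 0.166667·(2805.75) = 467.625.

467.625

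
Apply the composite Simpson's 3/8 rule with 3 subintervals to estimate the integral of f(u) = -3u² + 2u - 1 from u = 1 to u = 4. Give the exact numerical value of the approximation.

-51

h = (4 − 1)/3 = 1.
Nodes u₀,…,u₃ = 1, 2, 3, 4.
f(u) = -3u² + 2u - 1: f₀=-2, f₁=-9, f₂=-22, f₃=-41.
(3h/8)·[f₀ + 3f₁ + 3f₂ + f₃] = 0.375·(-136) = -51.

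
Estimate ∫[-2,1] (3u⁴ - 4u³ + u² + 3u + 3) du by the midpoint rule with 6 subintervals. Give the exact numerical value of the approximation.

h = (1 − (-2))/6 = 0.5.
Midpoints m₁,…,m₆ = -1.75, -1.25, -0.75, -0.25, 0.25, 0.75.
f(m₁)=50.38671875, f(m₂)=15.94921875, f(m₃)=3.94921875, f(m₄)=2.38671875, f(m₅)=3.76171875, f(m₆)=5.07421875.
h·[f(m₁) + f(m₂) + f(m₃) + f(m₄) + f(m₅) + f(m₆)] = 0.5·(81.5078125) = 40.75390625.

40.75390625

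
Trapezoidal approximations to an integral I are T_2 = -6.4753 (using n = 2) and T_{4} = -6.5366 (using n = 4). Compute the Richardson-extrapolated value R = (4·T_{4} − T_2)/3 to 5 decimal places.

-6.55703

R = (4·T_{4} − T_2) / 3 = (4·(-6.5366) − (-6.4753))/3 = (-19.6711)/3 = -6.55703.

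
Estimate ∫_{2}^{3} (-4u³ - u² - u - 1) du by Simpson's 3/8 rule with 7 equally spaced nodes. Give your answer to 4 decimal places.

-74.8333

h = (3 − 2)/6 = 0.166667.
Nodes u₀,…,u₆ = 2, 2.166667, 2.333333, 2.5, 2.666667, 2.833333, 3.
f(u) = -4u³ - u² - u - 1: f₀=-39, f₁=-48.546296, f₂=-59.592593, f₃=-72.25, f₄=-86.629630, f₅=-102.842593, f₆=-121.
(3h/8)·[f₀ + 3f₁ + 3f₂ + 2f₃ + 3f₄ + 3f₅ + f₆] = 0.0625·(-1197.333333) = -74.8333.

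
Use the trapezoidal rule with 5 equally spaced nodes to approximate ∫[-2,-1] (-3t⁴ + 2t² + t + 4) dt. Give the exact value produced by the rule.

-11.849609375

h = (-1 − (-2))/4 = 0.25.
Nodes t₀,…,t₄ = -2, -1.75, -1.5, -1.25, -1.
f(t) = -3t⁴ + 2t² + t + 4: f₀=-38, f₁=-19.76171875, f₂=-8.1875, f₃=-1.44921875, f₄=2.
(h/2)·[f₀ + 2f₁ + 2f₂ + 2f₃ + f₄] = 0.125·(-94.796875) = -11.849609375.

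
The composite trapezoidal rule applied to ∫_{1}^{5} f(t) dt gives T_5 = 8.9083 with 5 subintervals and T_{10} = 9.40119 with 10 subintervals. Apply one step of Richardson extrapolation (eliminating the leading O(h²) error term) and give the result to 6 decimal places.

9.565487

R = (4·T_{10} − T_5) / 3 = (4·9.40119 − 8.9083)/3 = (28.69646)/3 = 9.565487.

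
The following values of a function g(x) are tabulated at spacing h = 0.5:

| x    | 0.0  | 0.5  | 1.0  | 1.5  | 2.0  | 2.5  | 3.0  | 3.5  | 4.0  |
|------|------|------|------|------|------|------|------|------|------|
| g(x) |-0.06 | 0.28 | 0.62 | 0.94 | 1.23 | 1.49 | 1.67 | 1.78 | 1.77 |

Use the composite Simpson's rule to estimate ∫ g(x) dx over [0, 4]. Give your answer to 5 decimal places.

h = 0.5, n = 8.
(h/3)·[y₀ + 4y₁ + 2y₂ + 4y₃ + 2y₄ + 4y₅ + 2y₆ + 4y₇ + y₈] = 0.166667·(26.71) = 4.45167.

4.45167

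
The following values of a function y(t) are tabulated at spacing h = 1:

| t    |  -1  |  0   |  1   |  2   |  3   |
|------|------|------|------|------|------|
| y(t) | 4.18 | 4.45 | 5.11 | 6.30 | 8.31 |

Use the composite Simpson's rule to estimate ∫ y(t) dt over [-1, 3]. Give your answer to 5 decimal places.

h = 1, n = 4.
(h/3)·[y₀ + 4y₁ + 2y₂ + 4y₃ + y₄] = 0.333333·(65.71) = 21.90333.

21.90333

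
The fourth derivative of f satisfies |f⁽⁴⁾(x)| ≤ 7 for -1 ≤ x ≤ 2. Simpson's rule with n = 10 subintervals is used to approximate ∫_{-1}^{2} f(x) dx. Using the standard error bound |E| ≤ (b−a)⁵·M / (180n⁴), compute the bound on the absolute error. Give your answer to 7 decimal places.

0.0009450

|E| ≤ (3)⁵·7 / (180·10⁴) = 1701/1800000 = 0.0009450.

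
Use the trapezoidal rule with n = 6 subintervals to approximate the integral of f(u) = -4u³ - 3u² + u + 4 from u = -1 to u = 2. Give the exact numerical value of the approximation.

-11.625

h = (2 − (-1))/6 = 0.5.
Nodes u₀,…,u₆ = -1, -0.5, 0, 0.5, 1, 1.5, 2.
f(u) = -4u³ - 3u² + u + 4: f₀=4, f₁=3.25, f₂=4, f₃=3.25, f₄=-2, f₅=-14.75, f₆=-38.
(h/2)·[f₀ + 2f₁ + 2f₂ + 2f₃ + 2f₄ + 2f₅ + f₆] = 0.25·(-46.5) = -11.625.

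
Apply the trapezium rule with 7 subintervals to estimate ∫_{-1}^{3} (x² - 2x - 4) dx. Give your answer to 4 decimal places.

h = (3 − (-1))/7 = 0.571429.
Nodes x₀,…,x₇ = -1, -0.428571, 0.142857, 0.714286, 1.285714, 1.857143, 2.428571, 3.
f(x) = x² - 2x - 4: f₀=-1, f₁=-2.959184, f₂=-4.265306, f₃=-4.918367, f₄=-4.918367, f₅=-4.265306, f₆=-2.959184, f₇=-1.
(h/2)·[f₀ + 2f₁ + 2f₂ + 2f₃ + 2f₄ + 2f₅ + 2f₆ + f₇] = 0.285714·(-50.571429) = -14.4490.

-14.4490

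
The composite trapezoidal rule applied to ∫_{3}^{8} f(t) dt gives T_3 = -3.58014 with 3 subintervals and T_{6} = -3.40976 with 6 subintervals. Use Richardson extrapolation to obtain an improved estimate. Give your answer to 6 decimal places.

-3.352967

R = (4·T_{6} − T_3) / 3 = (4·(-3.40976) − (-3.58014))/3 = (-10.05890)/3 = -3.352967.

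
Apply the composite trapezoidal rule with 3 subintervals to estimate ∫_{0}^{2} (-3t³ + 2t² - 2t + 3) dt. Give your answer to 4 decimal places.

h = (2 − 0)/3 = 0.666667.
Nodes t₀,…,t₃ = 0, 0.666667, 1.333333, 2.
f(t) = -3t³ + 2t² - 2t + 3: f₀=3, f₁=1.666667, f₂=-3.222222, f₃=-17.
(h/2)·[f₀ + 2f₁ + 2f₂ + f₃] = 0.333333·(-17.111111) = -5.7037.

-5.7037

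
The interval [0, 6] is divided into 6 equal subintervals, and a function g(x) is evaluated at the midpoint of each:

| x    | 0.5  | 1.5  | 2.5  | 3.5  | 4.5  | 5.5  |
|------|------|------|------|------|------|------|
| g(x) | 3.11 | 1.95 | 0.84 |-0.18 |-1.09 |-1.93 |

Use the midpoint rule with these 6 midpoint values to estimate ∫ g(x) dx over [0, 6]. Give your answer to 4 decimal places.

h = 1, n = 6.
h·[y(m₁) + y(m₂) + y(m₃) + y(m₄) + y(m₅) + y(m₆)] = 1·(2.70) = 2.7000.

2.7000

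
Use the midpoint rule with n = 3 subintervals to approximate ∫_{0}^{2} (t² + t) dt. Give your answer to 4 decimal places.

h = (2 − 0)/3 = 0.666667.
Midpoints m₁,…,m₃ = 0.333333, 1, 1.666667.
f(m₁)=0.444444, f(m₂)=2, f(m₃)=4.444444.
h·[f(m₁) + f(m₂) + f(m₃)] = 0.666667·(6.888889) = 4.5926.

4.5926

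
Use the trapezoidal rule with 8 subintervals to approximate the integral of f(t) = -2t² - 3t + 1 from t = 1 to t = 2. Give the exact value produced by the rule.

h = (2 − 1)/8 = 0.125.
Nodes t₀,…,t₈ = 1, 1.125, 1.25, 1.375, 1.5, 1.625, 1.75, 1.875, 2.
f(t) = -2t² - 3t + 1: f₀=-4, f₁=-4.90625, f₂=-5.875, f₃=-6.90625, f₄=-8, f₅=-9.15625, f₆=-10.375, f₇=-11.65625, f₈=-13.
(h/2)·[f₀ + 2f₁ + 2f₂ + 2f₃ + 2f₄ + 2f₅ + 2f₆ + 2f₇ + f₈] = 0.0625·(-130.75) = -8.171875.

-8.171875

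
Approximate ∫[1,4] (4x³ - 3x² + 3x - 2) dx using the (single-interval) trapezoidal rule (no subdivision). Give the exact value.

330

T = (b−a)/2 · [f(1) + f(4)] = 1.5·[2 + 218] = 330.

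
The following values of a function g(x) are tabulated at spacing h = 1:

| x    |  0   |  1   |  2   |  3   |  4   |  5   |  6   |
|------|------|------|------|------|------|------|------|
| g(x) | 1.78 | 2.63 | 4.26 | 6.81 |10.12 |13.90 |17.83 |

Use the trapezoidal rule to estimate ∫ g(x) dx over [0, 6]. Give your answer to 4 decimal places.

h = 1, n = 6.
(h/2)·[y₀ + 2y₁ + 2y₂ + 2y₃ + 2y₄ + 2y₅ + y₆] = 0.5·(95.05) = 47.5250.

47.5250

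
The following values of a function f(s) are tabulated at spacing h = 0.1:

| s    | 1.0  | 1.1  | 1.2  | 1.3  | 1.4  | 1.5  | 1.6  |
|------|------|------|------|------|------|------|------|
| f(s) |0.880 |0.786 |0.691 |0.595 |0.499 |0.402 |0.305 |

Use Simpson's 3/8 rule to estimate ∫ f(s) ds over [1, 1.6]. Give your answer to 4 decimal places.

0.3566

h = 0.1, n = 6.
(3h/8)·[y₀ + 3y₁ + 3y₂ + 2y₃ + 3y₄ + 3y₅ + y₆] = 0.0375·(9.509) = 0.3566.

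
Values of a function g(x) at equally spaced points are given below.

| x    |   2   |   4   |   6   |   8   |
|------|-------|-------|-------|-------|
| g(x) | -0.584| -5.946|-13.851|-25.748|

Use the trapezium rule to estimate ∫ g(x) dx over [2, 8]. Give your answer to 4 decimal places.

h = 2, n = 3.
(h/2)·[y₀ + 2y₁ + 2y₂ + y₃] = 1·(-65.926) = -65.9260.

-65.9260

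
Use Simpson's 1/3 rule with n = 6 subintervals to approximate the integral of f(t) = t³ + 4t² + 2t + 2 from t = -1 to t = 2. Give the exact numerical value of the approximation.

h = (2 − (-1))/6 = 0.5.
Nodes t₀,…,t₆ = -1, -0.5, 0, 0.5, 1, 1.5, 2.
f(t) = t³ + 4t² + 2t + 2: f₀=3, f₁=1.875, f₂=2, f₃=4.125, f₄=9, f₅=17.375, f₆=30.
(h/3)·[f₀ + 4f₁ + 2f₂ + 4f₃ + 2f₄ + 4f₅ + f₆] = 0.166667·(148.5) = 24.75.

24.75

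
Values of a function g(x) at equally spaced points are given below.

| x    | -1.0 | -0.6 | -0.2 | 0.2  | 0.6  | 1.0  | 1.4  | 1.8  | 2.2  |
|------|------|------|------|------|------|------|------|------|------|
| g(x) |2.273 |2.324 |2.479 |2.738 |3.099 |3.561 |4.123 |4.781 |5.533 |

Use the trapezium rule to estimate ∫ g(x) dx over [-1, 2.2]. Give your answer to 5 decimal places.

10.80320

h = 0.4, n = 8.
(h/2)·[y₀ + 2y₁ + 2y₂ + 2y₃ + 2y₄ + 2y₅ + 2y₆ + 2y₇ + y₈] = 0.2·(54.016) = 10.80320.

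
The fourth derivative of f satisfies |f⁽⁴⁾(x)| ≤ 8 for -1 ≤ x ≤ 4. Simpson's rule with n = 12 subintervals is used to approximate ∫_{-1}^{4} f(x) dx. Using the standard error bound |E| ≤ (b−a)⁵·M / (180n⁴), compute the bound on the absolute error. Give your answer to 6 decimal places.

0.006698

|E| ≤ (5)⁵·8 / (180·12⁴) = 25000/3732480 = 0.006698.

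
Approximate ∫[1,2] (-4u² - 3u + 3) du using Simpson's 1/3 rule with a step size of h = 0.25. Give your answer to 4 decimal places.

h = (2 − 1)/4 = 0.25.
Nodes u₀,…,u₄ = 1, 1.25, 1.5, 1.75, 2.
f(u) = -4u² - 3u + 3: f₀=-4, f₁=-7, f₂=-10.5, f₃=-14.5, f₄=-19.
(h/3)·[f₀ + 4f₁ + 2f₂ + 4f₃ + f₄] = 0.083333·(-130) = -10.8333.

-10.8333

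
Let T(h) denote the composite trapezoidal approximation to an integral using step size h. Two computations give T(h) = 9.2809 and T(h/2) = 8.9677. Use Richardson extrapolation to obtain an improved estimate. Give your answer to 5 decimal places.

R = (4·T(h/2) − T(h)) / 3 = (4·8.9677 − 9.2809)/3 = (26.5899)/3 = 8.86330.

8.86330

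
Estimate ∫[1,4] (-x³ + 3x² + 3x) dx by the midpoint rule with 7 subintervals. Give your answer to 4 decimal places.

21.9566

h = (4 − 1)/7 = 0.428571.
Midpoints m₁,…,m₇ = 1.214286, 1.642857, 2.071429, 2.5, 2.928571, 3.357143, 3.785714.
f(m₁)=6.275875, f(m₂)=8.591472, f(m₃)=10.198615, f(m₄)=10.625, f(m₅)=9.398324, f(m₆)=6.046283, f(m₇)=0.096574.
h·[f(m₁) + f(m₂) + f(m₃) + f(m₄) + f(m₅) + f(m₆) + f(m₇)] = 0.428571·(51.232143) = 21.9566.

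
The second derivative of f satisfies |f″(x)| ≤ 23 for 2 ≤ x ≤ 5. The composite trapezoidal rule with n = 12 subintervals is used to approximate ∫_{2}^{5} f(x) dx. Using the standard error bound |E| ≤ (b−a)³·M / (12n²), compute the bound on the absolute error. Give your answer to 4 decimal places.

|E| ≤ (3)³·23 / (12·12²) = 621/1728 = 0.3594.

0.3594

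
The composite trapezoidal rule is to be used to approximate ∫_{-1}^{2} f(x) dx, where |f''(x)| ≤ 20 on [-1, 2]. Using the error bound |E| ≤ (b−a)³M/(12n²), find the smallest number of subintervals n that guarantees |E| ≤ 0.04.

Need 540/(12n²) ≤ 0.04.
n² ≥ 540/(12·0.04) = 1125 ⇒ n ≥ 33.5410, so the smallest n is 34.

34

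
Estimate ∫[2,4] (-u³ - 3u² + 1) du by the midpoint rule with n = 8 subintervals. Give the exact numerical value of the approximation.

-113.875

h = (4 − 2)/8 = 0.25.
Midpoints m₁,…,m₈ = 2.125, 2.375, 2.625, 2.875, 3.125, 3.375, 3.625, 3.875.
f(m₁)=-22.142578125, f(m₂)=-29.318359375, f(m₃)=-37.759765625, f(m₄)=-47.560546875, f(m₅)=-58.814453125, f(m₆)=-71.615234375, f(m₇)=-86.056640625, f(m₈)=-102.232421875.
h·[f(m₁) + f(m₂) + f(m₃) + f(m₄) + f(m₅) + f(m₆) + f(m₇) + f(m₈)] = 0.25·(-455.5) = -113.875.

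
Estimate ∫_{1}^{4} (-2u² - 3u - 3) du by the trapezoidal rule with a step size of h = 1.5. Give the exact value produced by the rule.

h = (4 − 1)/2 = 1.5.
Nodes u₀,…,u₂ = 1, 2.5, 4.
f(u) = -2u² - 3u - 3: f₀=-8, f₁=-23, f₂=-47.
(h/2)·[f₀ + 2f₁ + f₂] = 0.75·(-101) = -75.75.

-75.75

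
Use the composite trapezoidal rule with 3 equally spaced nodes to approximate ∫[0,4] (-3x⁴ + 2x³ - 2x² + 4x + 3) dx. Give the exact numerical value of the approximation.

-708

h = (4 − 0)/2 = 2.
Nodes x₀,…,x₂ = 0, 2, 4.
f(x) = -3x⁴ + 2x³ - 2x² + 4x + 3: f₀=3, f₁=-29, f₂=-653.
(h/2)·[f₀ + 2f₁ + f₂] = 1·(-708) = -708.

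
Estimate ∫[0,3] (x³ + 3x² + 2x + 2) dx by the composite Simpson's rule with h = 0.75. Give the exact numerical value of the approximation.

62.25

h = (3 − 0)/4 = 0.75.
Nodes x₀,…,x₄ = 0, 0.75, 1.5, 2.25, 3.
f(x) = x³ + 3x² + 2x + 2: f₀=2, f₁=5.609375, f₂=15.125, f₃=33.078125, f₄=62.
(h/3)·[f₀ + 4f₁ + 2f₂ + 4f₃ + f₄] = 0.25·(249) = 62.25.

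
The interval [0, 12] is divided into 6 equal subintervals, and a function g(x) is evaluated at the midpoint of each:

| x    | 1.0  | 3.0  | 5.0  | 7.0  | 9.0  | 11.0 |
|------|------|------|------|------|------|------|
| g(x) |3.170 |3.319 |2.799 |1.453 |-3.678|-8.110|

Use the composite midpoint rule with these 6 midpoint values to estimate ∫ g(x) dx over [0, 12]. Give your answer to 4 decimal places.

h = 2, n = 6.
h·[y(m₁) + y(m₂) + y(m₃) + y(m₄) + y(m₅) + y(m₆)] = 2·(-1.047) = -2.0940.

-2.0940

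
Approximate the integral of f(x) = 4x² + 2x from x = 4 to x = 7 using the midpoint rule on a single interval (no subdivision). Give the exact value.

396

M = (b−a)·f(5.5) = 3·(132) = 396.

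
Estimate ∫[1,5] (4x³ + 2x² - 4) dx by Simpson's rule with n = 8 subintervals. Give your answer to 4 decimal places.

h = (5 − 1)/8 = 0.5.
Nodes x₀,…,x₈ = 1, 1.5, 2, 2.5, 3, 3.5, 4, 4.5, 5.
f(x) = 4x³ + 2x² - 4: f₀=2, f₁=14, f₂=36, f₃=71, f₄=122, f₅=192, f₆=284, f₇=401, f₈=546.
(h/3)·[f₀ + 4f₁ + 2f₂ + 4f₃ + 2f₄ + 4f₅ + 2f₆ + 4f₇ + f₈] = 0.166667·(4144) = 690.6667.

690.6667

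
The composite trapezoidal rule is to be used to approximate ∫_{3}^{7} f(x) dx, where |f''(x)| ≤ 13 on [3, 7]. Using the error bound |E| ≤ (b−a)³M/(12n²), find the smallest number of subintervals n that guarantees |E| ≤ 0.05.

38

Need 832/(12n²) ≤ 0.05.
n² ≥ 832/(12·0.05) = 1386.67 ⇒ n ≥ 37.2380, so the smallest n is 38.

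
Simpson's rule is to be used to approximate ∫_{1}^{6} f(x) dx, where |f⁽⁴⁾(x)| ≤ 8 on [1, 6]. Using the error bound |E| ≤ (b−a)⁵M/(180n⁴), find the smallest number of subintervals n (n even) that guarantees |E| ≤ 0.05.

8

Need 25000/(180n⁴) ≤ 0.05.
n⁴ ≥ 25000/(180·0.05) = 2777.78 ⇒ n ≥ 7.2598, so the smallest even n is 8. (n must be even for Simpson's rule.)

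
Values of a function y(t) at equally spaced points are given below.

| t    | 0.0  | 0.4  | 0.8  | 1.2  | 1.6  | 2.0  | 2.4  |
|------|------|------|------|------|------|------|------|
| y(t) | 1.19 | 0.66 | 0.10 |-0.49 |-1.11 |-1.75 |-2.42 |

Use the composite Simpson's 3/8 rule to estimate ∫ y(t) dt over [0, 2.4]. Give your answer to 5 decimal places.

h = 0.4, n = 6.
(3h/8)·[y₀ + 3y₁ + 3y₂ + 2y₃ + 3y₄ + 3y₅ + y₆] = 0.15·(-8.51) = -1.27650.

-1.27650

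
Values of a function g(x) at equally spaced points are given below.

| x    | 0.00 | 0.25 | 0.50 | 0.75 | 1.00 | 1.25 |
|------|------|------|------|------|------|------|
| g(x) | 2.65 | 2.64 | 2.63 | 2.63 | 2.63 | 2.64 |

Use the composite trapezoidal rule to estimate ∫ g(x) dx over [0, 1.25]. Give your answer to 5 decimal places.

h = 0.25, n = 5.
(h/2)·[y₀ + 2y₁ + 2y₂ + 2y₃ + 2y₄ + y₅] = 0.125·(26.35) = 3.29375.

3.29375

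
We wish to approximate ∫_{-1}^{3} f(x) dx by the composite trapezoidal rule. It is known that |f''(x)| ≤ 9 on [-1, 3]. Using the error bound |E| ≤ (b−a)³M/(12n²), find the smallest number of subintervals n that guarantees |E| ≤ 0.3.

13

Need 576/(12n²) ≤ 0.3.
n² ≥ 576/(12·0.3) = 160 ⇒ n ≥ 12.6491, so the smallest n is 13.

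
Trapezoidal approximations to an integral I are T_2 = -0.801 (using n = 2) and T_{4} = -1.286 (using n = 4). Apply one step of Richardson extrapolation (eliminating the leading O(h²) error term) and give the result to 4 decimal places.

-1.4477

R = (4·T_{4} − T_2) / 3 = (4·(-1.286) − (-0.801))/3 = (-4.343)/3 = -1.4477.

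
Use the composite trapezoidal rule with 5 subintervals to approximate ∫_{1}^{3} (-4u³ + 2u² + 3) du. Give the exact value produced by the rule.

-57.84

h = (3 − 1)/5 = 0.4.
Nodes u₀,…,u₅ = 1, 1.4, 1.8, 2.2, 2.6, 3.
f(u) = -4u³ + 2u² + 3: f₀=1, f₁=-4.056, f₂=-13.848, f₃=-29.912, f₄=-53.784, f₅=-87.
(h/2)·[f₀ + 2f₁ + 2f₂ + 2f₃ + 2f₄ + f₅] = 0.2·(-289.2) = -57.84.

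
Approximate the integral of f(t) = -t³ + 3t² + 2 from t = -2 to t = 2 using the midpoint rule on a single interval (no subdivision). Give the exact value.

M = (b−a)·f(0) = 4·(2) = 8.

8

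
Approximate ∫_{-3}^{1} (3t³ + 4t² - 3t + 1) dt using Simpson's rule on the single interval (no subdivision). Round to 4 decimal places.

S = (b−a)/6 · [f(-3) + 4f(-1) + f(1)] = 0.666667·[(-35) + 4·5 + 5] = -6.6667.

-6.6667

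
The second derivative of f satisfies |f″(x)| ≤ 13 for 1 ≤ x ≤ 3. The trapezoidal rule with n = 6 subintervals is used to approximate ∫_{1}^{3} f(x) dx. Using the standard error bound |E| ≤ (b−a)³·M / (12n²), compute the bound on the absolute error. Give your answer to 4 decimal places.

|E| ≤ (2)³·13 / (12·6²) = 104/432 = 0.2407.

0.2407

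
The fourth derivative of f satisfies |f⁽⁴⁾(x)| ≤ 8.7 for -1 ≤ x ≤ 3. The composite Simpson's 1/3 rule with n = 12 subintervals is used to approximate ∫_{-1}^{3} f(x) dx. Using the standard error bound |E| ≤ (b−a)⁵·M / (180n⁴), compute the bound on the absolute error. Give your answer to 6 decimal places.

0.002387

|E| ≤ (4)⁵·8.7 / (180·12⁴) = 8908.8/3732480 = 0.002387.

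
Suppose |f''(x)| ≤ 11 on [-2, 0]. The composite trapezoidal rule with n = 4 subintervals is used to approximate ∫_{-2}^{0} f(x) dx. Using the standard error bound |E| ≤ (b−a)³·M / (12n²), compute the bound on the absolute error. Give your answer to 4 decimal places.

|E| ≤ (2)³·11 / (12·4²) = 88/192 = 0.4583.

0.4583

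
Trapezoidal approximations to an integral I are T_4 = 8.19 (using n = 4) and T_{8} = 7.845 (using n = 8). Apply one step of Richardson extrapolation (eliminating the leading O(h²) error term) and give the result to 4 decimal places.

R = (4·T_{8} − T_4) / 3 = (4·7.845 − 8.19)/3 = (23.190)/3 = 7.7300.

7.7300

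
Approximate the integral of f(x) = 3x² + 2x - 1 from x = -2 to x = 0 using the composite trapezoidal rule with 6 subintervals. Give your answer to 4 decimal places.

h = (0 − (-2))/6 = 0.333333.
Nodes x₀,…,x₆ = -2, -1.666667, -1.333333, -1, -0.666667, -0.333333, 0.
f(x) = 3x² + 2x - 1: f₀=7, f₁=4, f₂=1.666667, f₃=0, f₄=-1, f₅=-1.333333, f₆=-1.
(h/2)·[f₀ + 2f₁ + 2f₂ + 2f₃ + 2f₄ + 2f₅ + f₆] = 0.166667·(12.666667) = 2.1111.

2.1111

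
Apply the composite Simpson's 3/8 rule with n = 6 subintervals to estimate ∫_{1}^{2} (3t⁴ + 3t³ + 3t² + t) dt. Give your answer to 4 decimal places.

h = (2 − 1)/6 = 0.166667.
Nodes t₀,…,t₆ = 1, 1.166667, 1.333333, 1.5, 1.666667, 1.833333, 2.
f(t) = 3t⁴ + 3t³ + 3t² + t: f₀=10, f₁=15.571759, f₂=23.259259, f₃=33.5625, f₄=47.037037, f₅=64.293981, f₆=86.
(3h/8)·[f₀ + 3f₁ + 3f₂ + 2f₃ + 3f₄ + 3f₅ + f₆] = 0.0625·(613.611111) = 38.3507.

38.3507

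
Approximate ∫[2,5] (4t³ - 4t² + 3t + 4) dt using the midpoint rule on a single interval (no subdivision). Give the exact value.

411

M = (b−a)·f(3.5) = 3·(137) = 411.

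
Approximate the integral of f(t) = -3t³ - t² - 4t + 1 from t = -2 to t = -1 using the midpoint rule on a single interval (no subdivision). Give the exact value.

14.875

M = (b−a)·f(-1.5) = 1·(14.875) = 14.875.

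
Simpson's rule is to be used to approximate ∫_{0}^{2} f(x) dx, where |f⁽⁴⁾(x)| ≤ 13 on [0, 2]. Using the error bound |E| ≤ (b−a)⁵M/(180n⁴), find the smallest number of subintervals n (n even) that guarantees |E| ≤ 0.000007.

24

Need 416/(180n⁴) ≤ 0.000007.
n⁴ ≥ 416/(180·0.000007) = 330159 ⇒ n ≥ 23.9707, so the smallest even n is 24. (n must be even for Simpson's rule.)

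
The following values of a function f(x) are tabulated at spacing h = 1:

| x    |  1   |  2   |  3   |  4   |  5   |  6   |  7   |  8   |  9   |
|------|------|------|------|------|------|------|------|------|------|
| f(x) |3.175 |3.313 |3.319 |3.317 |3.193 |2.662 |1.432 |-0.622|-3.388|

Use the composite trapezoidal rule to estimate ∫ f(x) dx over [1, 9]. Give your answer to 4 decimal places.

16.5075

h = 1, n = 8.
(h/2)·[y₀ + 2y₁ + 2y₂ + 2y₃ + 2y₄ + 2y₅ + 2y₆ + 2y₇ + y₈] = 0.5·(33.015) = 16.5075.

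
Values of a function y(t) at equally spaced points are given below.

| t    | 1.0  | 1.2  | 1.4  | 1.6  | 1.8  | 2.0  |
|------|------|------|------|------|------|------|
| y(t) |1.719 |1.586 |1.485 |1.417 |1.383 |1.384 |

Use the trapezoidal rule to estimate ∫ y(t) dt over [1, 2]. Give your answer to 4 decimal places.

h = 0.2, n = 5.
(h/2)·[y₀ + 2y₁ + 2y₂ + 2y₃ + 2y₄ + y₅] = 0.1·(14.845) = 1.4845.

1.4845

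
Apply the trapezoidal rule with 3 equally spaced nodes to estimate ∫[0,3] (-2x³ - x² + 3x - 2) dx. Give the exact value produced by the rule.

-53.25

h = (3 − 0)/2 = 1.5.
Nodes x₀,…,x₂ = 0, 1.5, 3.
f(x) = -2x³ - x² + 3x - 2: f₀=-2, f₁=-6.5, f₂=-56.
(h/2)·[f₀ + 2f₁ + f₂] = 0.75·(-71) = -53.25.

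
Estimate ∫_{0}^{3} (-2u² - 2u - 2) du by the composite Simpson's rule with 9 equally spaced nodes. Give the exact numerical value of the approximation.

h = (3 − 0)/8 = 0.375.
Nodes u₀,…,u₈ = 0, 0.375, 0.75, 1.125, 1.5, 1.875, 2.25, 2.625, 3.
f(u) = -2u² - 2u - 2: f₀=-2, f₁=-3.03125, f₂=-4.625, f₃=-6.78125, f₄=-9.5, f₅=-12.78125, f₆=-16.625, f₇=-21.03125, f₈=-26.
(h/3)·[f₀ + 4f₁ + 2f₂ + 4f₃ + 2f₄ + 4f₅ + 2f₆ + 4f₇ + f₈] = 0.125·(-264) = -33.

-33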